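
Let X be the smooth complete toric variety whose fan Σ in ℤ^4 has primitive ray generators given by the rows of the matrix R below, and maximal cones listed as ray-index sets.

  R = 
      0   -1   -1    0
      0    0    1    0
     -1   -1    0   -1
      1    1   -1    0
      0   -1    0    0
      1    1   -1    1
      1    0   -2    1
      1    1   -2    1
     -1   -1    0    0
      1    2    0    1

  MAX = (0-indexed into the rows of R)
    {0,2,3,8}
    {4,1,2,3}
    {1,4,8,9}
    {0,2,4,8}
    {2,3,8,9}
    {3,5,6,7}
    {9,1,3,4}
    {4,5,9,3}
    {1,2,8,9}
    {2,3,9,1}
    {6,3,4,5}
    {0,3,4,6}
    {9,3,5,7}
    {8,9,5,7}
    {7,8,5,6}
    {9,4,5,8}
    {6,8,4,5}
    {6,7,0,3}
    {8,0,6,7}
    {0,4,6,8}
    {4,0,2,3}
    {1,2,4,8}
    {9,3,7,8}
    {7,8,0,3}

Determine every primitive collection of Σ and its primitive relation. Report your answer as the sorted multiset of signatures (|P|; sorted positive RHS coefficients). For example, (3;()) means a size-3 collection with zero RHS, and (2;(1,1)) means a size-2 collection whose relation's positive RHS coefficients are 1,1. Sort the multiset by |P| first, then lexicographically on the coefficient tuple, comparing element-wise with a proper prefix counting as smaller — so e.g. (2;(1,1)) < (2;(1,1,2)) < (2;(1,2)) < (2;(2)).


The 16 primitive collections of Σ (r=10, n=4):

  {0,1}:  v_{0} + v_{1} = v_{4} — sig = (2;(1))
  {0,5}:  v_{0} + v_{5} = v_{6} — sig = (2;(1))
  {0,9}:  v_{0} + v_{9} = v_{5} — sig = (2;(1))
  {1,7}:  v_{1} + v_{7} = v_{5} — sig = (2;(1))
  {4,7}:  v_{4} + v_{7} = v_{6} — sig = (2;(1))
  {1,5}:  v_{1} + v_{5} = v_{4} + v_{9} — sig = (2;(1,1))
  {1,6}:  v_{1} + v_{6} = v_{4} + v_{5} — sig = (2;(1,1))
  {2,5}:  v_{2} + v_{5} = v_{3} + v_{8} — sig = (2;(1,1))
  {2,6}:  v_{2} + v_{6} = v_{0} + v_{3} + v_{8} — sig = (2;(1,1,1))
  {6,9}:  v_{6} + v_{9} = 2·v_{5} — sig = (2;(2))
  {2,7}:  v_{2} + v_{7} = 2·v_{3} + 2·v_{8} — sig = (2;(2,2))
  {1,3,8}:  v_{1} + v_{3} + v_{8} = 0 — sig = (3;())
  {2,4,9}:  v_{2} + v_{4} + v_{9} = 0 — sig = (3;())
  {3,4,8}:  v_{3} + v_{4} + v_{8} = v_{0} — sig = (3;(1))
  {3,5,8}:  v_{3} + v_{5} + v_{8} = v_{7} — sig = (3;(1))
  {3,6,8}:  v_{3} + v_{6} + v_{8} = v_{0} + v_{7} — sig = (3;(1,1))

Hence PRS(X_Σ) =
{ (2;(1)) ×5,  (2;(1,1)) ×3,  (2;(1,1,1)),  (2;(2)),  (2;(2,2)),  (3;()) ×2,  (3;(1)) ×2,  (3;(1,1)) }


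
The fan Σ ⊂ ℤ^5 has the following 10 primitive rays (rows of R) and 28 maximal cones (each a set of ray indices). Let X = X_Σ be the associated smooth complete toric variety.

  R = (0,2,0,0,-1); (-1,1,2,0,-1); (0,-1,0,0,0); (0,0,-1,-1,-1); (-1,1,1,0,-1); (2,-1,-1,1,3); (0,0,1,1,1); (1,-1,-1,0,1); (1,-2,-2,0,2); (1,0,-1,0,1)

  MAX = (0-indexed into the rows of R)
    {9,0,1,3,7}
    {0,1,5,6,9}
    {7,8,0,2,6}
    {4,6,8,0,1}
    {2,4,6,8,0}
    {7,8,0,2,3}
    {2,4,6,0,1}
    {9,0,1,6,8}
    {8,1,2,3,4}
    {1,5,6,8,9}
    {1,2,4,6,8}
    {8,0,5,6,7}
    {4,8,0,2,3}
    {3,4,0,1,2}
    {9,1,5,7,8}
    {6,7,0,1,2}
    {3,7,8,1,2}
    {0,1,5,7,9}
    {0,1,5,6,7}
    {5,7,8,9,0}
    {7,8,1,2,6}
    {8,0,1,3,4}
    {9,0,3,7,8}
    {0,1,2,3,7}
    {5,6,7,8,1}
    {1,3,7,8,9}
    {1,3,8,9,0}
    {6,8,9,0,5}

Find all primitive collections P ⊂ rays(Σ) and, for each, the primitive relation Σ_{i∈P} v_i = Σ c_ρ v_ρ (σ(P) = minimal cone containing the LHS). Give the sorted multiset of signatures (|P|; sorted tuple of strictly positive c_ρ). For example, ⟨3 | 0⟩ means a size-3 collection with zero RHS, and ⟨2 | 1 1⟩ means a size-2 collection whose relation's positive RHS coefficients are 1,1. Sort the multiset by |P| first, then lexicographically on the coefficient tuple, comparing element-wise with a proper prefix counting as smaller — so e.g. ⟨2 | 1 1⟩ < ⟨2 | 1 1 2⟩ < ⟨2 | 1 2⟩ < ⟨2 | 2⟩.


11 minimal non-faces of Δ(Σ) (on 10 rays):

  • {3,6}:  v_{3} + v_{6} = 0  ⇒ sig = ⟨2 | 0⟩
  • {4,7}:  v_{4} + v_{7} = 0  ⇒ sig = ⟨2 | 0⟩
  • {2,9}:  v_{2} + v_{9} = v_{7}  ⇒ sig = ⟨2 | 1⟩
  • {3,5}:  v_{3} + v_{5} = v_{7} + v_{9}  ⇒ sig = ⟨2 | 1 1⟩
  • {4,5}:  v_{4} + v_{5} = v_{6} + v_{9}  ⇒ sig = ⟨2 | 1 1⟩
  • {4,9}:  v_{4} + v_{9} = v_{0} + v_{1} + v_{8}  ⇒ sig = ⟨2 | 1 1 1⟩
  • {2,5}:  v_{2} + v_{5} = v_{6} + 2·v_{7}  ⇒ sig = ⟨2 | 1 2⟩
  • {6,7,9}:  v_{6} + v_{7} + v_{9} = v_{5}  ⇒ sig = ⟨3 | 1⟩
  • {0,1,2,8}:  v_{0} + v_{1} + v_{2} + v_{8} = 0  ⇒ sig = ⟨4 | 0⟩
  • {0,1,7,8}:  v_{0} + v_{1} + v_{7} + v_{8} = v_{9}  ⇒ sig = ⟨4 | 1⟩
  • {0,1,5,8}:  v_{0} + v_{1} + v_{5} + v_{8} = v_{6} + 2·v_{9}  ⇒ sig = ⟨4 | 1 2⟩

Hence PRS(X_Σ) =
{ ⟨2 | 0⟩ ×2,  ⟨2 | 1⟩,  ⟨2 | 1 1⟩ ×2,  ⟨2 | 1 1 1⟩,  ⟨2 | 1 2⟩,  ⟨3 | 1⟩,  ⟨4 | 0⟩,  ⟨4 | 1⟩,  ⟨4 | 1 2⟩ }


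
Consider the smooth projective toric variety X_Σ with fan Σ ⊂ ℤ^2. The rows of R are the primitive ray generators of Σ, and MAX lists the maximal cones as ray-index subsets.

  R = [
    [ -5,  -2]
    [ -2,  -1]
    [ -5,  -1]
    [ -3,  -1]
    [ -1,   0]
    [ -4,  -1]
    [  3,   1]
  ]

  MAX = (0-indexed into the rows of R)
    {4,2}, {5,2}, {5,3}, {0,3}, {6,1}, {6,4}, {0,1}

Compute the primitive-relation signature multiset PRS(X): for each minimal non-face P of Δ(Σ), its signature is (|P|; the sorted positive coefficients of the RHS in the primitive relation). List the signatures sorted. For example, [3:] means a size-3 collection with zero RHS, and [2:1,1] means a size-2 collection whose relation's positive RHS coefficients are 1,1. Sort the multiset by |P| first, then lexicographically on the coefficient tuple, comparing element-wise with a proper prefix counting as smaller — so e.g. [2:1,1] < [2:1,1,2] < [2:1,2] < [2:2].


14 minimal non-faces of Δ(Σ) (on 7 rays):

  • {3,6}:  v_{3} + v_{6} = 0  so sig = [2:]
  • {0,6}:  v_{0} + v_{6} = v_{1}  so sig = [2:1]
  • {1,3}:  v_{1} + v_{3} = v_{0}  so sig = [2:1]
  • {1,4}:  v_{1} + v_{4} = v_{3}  so sig = [2:1]
  • {3,4}:  v_{3} + v_{4} = v_{5}  so sig = [2:1]
  • {4,5}:  v_{4} + v_{5} = v_{2}  so sig = [2:1]
  • {5,6}:  v_{5} + v_{6} = v_{4}  so sig = [2:1]
  • {1,2}:  v_{1} + v_{2} = v_{3} + v_{5}  so sig = [2:1,1]
  • {0,2}:  v_{0} + v_{2} = 2·v_{3} + v_{5}  so sig = [2:1,2]
  • {0,4}:  v_{0} + v_{4} = 2·v_{3}  so sig = [2:2]
  • {1,5}:  v_{1} + v_{5} = 2·v_{3}  so sig = [2:2]
  • {2,3}:  v_{2} + v_{3} = 2·v_{5}  so sig = [2:2]
  • {2,6}:  v_{2} + v_{6} = 2·v_{4}  so sig = [2:2]
  • {0,5}:  v_{0} + v_{5} = 3·v_{3}  so sig = [2:3]

Hence PRS(X_Σ) =
[[2:], [2:1], [2:1], [2:1], [2:1], [2:1], [2:1], [2:1,1], [2:1,2], [2:2], [2:2], [2:2], [2:2], [2:3]]


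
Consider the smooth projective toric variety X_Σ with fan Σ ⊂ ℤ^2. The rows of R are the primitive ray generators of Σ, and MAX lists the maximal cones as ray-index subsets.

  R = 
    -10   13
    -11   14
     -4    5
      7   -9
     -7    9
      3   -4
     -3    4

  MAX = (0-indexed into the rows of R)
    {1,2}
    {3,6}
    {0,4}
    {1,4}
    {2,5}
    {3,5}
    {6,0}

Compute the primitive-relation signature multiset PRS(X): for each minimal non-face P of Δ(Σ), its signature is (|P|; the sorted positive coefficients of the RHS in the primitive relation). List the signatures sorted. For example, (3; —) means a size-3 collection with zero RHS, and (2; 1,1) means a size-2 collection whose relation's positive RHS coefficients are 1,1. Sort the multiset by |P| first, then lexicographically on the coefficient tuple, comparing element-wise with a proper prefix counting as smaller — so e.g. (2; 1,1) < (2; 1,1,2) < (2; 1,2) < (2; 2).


14 collections generate NE(X_Σ); each relation:

  {3,4}:  v_{3} + v_{4} = 0  so sig = (2; —)
  {5,6}:  v_{5} + v_{6} = 0  so sig = (2; —)
  {0,3}:  v_{0} + v_{3} = v_{6}  so sig = (2; 1)
  {0,5}:  v_{0} + v_{5} = v_{4}  so sig = (2; 1)
  {1,3}:  v_{1} + v_{3} = v_{2}  so sig = (2; 1)
  {2,3}:  v_{2} + v_{3} = v_{5}  so sig = (2; 1)
  {2,4}:  v_{2} + v_{4} = v_{1}  so sig = (2; 1)
  {2,6}:  v_{2} + v_{6} = v_{4}  so sig = (2; 1)
  {4,5}:  v_{4} + v_{5} = v_{2}  so sig = (2; 1)
  {4,6}:  v_{4} + v_{6} = v_{0}  so sig = (2; 1)
  {0,2}:  v_{0} + v_{2} = 2·v_{4}  so sig = (2; 2)
  {1,5}:  v_{1} + v_{5} = 2·v_{2}  so sig = (2; 2)
  {1,6}:  v_{1} + v_{6} = 2·v_{4}  so sig = (2; 2)
  {0,1}:  v_{0} + v_{1} = 3·v_{4}  so sig = (2; 3)

Hence PRS(X_Σ) =
[(2; —), (2; —), (2; 1), (2; 1), (2; 1), (2; 1), (2; 1), (2; 1), (2; 1), (2; 1), (2; 2), (2; 2), (2; 2), (2; 3)]


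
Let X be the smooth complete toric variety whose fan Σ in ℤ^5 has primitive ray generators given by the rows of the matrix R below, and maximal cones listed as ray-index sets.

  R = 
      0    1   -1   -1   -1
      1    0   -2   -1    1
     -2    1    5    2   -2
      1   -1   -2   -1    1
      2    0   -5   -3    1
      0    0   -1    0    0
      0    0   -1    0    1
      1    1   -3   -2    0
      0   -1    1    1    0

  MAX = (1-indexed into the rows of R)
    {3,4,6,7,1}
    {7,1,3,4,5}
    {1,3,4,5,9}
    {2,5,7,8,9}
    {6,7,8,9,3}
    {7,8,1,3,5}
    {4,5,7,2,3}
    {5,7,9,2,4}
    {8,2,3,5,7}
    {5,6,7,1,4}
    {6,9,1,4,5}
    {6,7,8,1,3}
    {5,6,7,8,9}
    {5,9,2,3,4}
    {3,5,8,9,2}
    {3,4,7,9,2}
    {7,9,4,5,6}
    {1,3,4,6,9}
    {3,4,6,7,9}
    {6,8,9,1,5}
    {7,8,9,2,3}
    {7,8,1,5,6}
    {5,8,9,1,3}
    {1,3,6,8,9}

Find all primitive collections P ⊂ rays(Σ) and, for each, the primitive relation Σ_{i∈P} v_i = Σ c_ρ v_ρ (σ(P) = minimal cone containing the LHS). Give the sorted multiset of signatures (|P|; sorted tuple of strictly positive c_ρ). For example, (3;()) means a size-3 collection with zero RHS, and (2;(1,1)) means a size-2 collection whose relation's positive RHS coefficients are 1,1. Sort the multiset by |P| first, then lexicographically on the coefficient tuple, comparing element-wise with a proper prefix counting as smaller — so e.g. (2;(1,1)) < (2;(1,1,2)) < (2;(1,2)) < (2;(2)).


Δ(Σ) — 9 vertices, 6 min non-faces:

  P = {1,2}:  v_{1} + v_{2} = v_{8}  ⇒ sig = (2;(1))
  P = {4,8}:  v_{4} + v_{8} = v_{5}  ⇒ sig = (2;(1))
  P = {2,6}:  v_{2} + v_{6} = v_{7} + v_{8} + v_{9}  ⇒ sig = (2;(1,1,1))
  P = {1,7,9}:  v_{1} + v_{7} + v_{9} = v_{6}  ⇒ sig = (3;(1))
  P = {3,5,6}:  v_{3} + v_{5} + v_{6} = v_{1}  ⇒ sig = (3;(1))
  P = {3,5,7,9}:  v_{3} + v_{5} + v_{7} + v_{9} = 0  ⇒ sig = (4;())

Sorted signature multiset PRS(X):
[(2;(1)), (2;(1)), (2;(1,1,1)), (3;(1)), (3;(1)), (4;())]


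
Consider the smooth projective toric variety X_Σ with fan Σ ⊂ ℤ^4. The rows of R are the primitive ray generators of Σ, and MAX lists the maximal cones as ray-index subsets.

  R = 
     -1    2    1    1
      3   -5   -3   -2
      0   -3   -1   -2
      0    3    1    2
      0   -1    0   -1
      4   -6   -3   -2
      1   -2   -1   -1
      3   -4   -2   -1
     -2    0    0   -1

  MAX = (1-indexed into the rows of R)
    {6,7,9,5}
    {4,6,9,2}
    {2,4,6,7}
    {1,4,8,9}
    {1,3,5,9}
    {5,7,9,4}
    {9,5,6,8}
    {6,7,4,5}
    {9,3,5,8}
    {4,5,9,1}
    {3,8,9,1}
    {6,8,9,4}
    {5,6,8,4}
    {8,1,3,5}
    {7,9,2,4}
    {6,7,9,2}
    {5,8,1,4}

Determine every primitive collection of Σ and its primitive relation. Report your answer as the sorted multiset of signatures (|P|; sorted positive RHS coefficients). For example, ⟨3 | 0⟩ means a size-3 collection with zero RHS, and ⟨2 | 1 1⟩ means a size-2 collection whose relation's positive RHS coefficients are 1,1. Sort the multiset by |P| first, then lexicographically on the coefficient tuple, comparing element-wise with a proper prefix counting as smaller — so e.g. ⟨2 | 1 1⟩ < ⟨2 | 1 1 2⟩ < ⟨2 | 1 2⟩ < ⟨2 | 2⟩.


Σ has 14 primitive collections:

  {1,7}:  v_{1} + v_{7} = 0  →  sig = ⟨2 | 0⟩
  {3,4}:  v_{3} + v_{4} = 0  →  sig = ⟨2 | 0⟩
  {1,6}:  v_{1} + v_{6} = v_{8}  →  sig = ⟨2 | 1⟩
  {7,8}:  v_{7} + v_{8} = v_{6}  →  sig = ⟨2 | 1⟩
  {1,2}:  v_{1} + v_{2} = v_{4} + v_{6} + v_{9}  →  sig = ⟨2 | 1 1 1⟩
  {2,3}:  v_{2} + v_{3} = v_{6} + v_{7} + v_{9}  →  sig = ⟨2 | 1 1 1⟩
  {3,7}:  v_{3} + v_{7} = v_{5} + v_{8} + v_{9}  →  sig = ⟨2 | 1 1 1⟩
  {2,8}:  v_{2} + v_{8} = v_{4} + 2·v_{6} + v_{9}  →  sig = ⟨2 | 1 1 2⟩
  {3,6}:  v_{3} + v_{6} = v_{5} + 2·v_{8} + v_{9}  →  sig = ⟨2 | 1 1 2⟩
  {2,5}:  v_{2} + v_{5} = 3·v_{7}  →  sig = ⟨2 | 3⟩
  {1,5,8,9}:  v_{1} + v_{5} + v_{8} + v_{9} = v_{3}  →  sig = ⟨4 | 1⟩
  {4,5,8,9}:  v_{4} + v_{5} + v_{8} + v_{9} = v_{7}  →  sig = ⟨4 | 1⟩
  {4,6,7,9}:  v_{4} + v_{6} + v_{7} + v_{9} = v_{2}  →  sig = ⟨4 | 1⟩
  {4,5,6,9}:  v_{4} + v_{5} + v_{6} + v_{9} = 2·v_{7}  →  sig = ⟨4 | 2⟩

Sorted signature multiset PRS(X):
{ ⟨2 | 0⟩ ×2,  ⟨2 | 1⟩ ×2,  ⟨2 | 1 1 1⟩ ×3,  ⟨2 | 1 1 2⟩ ×2,  ⟨2 | 3⟩,  ⟨4 | 1⟩ ×3,  ⟨4 | 2⟩ }


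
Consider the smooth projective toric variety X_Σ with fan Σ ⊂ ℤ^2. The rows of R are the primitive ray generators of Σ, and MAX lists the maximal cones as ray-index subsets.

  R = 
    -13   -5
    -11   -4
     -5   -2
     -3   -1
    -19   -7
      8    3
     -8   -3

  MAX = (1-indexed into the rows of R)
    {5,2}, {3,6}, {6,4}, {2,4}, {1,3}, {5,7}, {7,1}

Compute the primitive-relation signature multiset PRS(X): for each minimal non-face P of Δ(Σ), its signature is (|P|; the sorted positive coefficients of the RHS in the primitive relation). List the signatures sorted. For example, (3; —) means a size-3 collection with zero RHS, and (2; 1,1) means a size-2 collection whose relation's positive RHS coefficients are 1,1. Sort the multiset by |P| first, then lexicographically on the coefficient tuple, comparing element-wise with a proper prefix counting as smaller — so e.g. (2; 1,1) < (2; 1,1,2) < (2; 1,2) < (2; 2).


Minimal non-faces — 14 found among 7 rays, 7 max cones:

  • {6,7}:  v_{6} + v_{7} = 0 ; sig = (2; —)
  • {1,6}:  v_{1} + v_{6} = v_{3} ; sig = (2; 1)
  • {2,6}:  v_{2} + v_{6} = v_{4} ; sig = (2; 1)
  • {2,7}:  v_{2} + v_{7} = v_{5} ; sig = (2; 1)
  • {3,4}:  v_{3} + v_{4} = v_{7} ; sig = (2; 1)
  • {3,7}:  v_{3} + v_{7} = v_{1} ; sig = (2; 1)
  • {4,7}:  v_{4} + v_{7} = v_{2} ; sig = (2; 1)
  • {5,6}:  v_{5} + v_{6} = v_{2} ; sig = (2; 1)
  • {1,4}:  v_{1} + v_{4} = 2·v_{7} ; sig = (2; 2)
  • {2,3}:  v_{2} + v_{3} = 2·v_{7} ; sig = (2; 2)
  • {4,5}:  v_{4} + v_{5} = 2·v_{2} ; sig = (2; 2)
  • {1,2}:  v_{1} + v_{2} = 3·v_{7} ; sig = (2; 3)
  • {3,5}:  v_{3} + v_{5} = 3·v_{7} ; sig = (2; 3)
  • {1,5}:  v_{1} + v_{5} = 4·v_{7} ; sig = (2; 4)

Signatures (|P|; sorted positive RHS coefficients), sorted:
{ (2; —),  (2; 1) ×7,  (2; 2) ×3,  (2; 3) ×2,  (2; 4) }


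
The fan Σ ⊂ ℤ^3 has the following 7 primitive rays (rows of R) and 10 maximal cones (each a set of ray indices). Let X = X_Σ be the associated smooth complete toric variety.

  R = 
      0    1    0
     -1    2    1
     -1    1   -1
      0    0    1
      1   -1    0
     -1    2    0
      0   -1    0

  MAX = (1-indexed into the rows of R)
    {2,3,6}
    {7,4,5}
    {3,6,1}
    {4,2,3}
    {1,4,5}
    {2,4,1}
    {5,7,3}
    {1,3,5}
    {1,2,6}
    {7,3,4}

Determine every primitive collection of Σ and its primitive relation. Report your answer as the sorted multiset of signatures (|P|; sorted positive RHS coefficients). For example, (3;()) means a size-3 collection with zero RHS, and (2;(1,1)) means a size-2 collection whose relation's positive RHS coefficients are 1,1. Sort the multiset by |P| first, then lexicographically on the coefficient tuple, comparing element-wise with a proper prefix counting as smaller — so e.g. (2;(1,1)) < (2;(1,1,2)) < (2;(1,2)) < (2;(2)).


|primitive collections| = 9. Relations:

  {1,7}:  v_{1} + v_{7} = 0 — sig = (2;())
  {4,6}:  v_{4} + v_{6} = v_{2} — sig = (2;(1))
  {5,6}:  v_{5} + v_{6} = v_{1} — sig = (2;(1))
  {2,5}:  v_{2} + v_{5} = v_{1} + v_{4} — sig = (2;(1,1))
  {6,7}:  v_{6} + v_{7} = v_{3} + v_{4} — sig = (2;(1,1))
  {2,7}:  v_{2} + v_{7} = v_{3} + 2·v_{4} — sig = (2;(1,2))
  {3,4,5}:  v_{3} + v_{4} + v_{5} = 0 — sig = (3;())
  {1,3,4}:  v_{1} + v_{3} + v_{4} = v_{6} — sig = (3;(1))
  {1,2,3}:  v_{1} + v_{2} + v_{3} = 2·v_{6} — sig = (3;(2))

Sorted signature multiset PRS(X):
[(2;()), (2;(1)), (2;(1)), (2;(1,1)), (2;(1,1)), (2;(1,2)), (3;()), (3;(1)), (3;(2))]


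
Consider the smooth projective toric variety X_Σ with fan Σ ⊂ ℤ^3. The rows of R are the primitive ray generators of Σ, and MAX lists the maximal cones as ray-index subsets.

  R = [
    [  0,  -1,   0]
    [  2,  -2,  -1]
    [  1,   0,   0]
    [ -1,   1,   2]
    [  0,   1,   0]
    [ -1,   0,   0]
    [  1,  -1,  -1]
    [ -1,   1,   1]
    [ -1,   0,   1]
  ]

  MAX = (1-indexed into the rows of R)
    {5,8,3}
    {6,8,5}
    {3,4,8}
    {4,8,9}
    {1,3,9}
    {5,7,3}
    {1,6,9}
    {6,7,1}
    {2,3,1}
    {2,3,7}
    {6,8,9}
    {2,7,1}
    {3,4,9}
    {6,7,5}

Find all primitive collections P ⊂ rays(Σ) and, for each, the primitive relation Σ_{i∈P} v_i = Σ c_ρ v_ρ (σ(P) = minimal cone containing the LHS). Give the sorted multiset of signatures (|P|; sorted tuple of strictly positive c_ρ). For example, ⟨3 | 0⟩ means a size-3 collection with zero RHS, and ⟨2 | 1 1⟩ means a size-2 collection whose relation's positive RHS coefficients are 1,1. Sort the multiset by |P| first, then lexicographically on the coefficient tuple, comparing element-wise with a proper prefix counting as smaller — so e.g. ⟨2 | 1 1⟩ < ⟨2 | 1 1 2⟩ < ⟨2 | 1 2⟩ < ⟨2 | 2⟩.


17 minimal non-faces of Δ(Σ) (on 9 rays):

  P = {1,5}:  v_{1} + v_{5} = 0 — sig = ⟨2 | 0⟩
  P = {3,6}:  v_{3} + v_{6} = 0 — sig = ⟨2 | 0⟩
  P = {7,8}:  v_{7} + v_{8} = 0 — sig = ⟨2 | 0⟩
  P = {1,8}:  v_{1} + v_{8} = v_{9} — sig = ⟨2 | 1⟩
  P = {5,9}:  v_{5} + v_{9} = v_{8} — sig = ⟨2 | 1⟩
  P = {7,9}:  v_{7} + v_{9} = v_{1} — sig = ⟨2 | 1⟩
  P = {2,5}:  v_{2} + v_{5} = v_{3} + v_{7} — sig = ⟨2 | 1 1⟩
  P = {2,6}:  v_{2} + v_{6} = v_{1} + v_{7} — sig = ⟨2 | 1 1⟩
  P = {2,8}:  v_{2} + v_{8} = v_{1} + v_{3} — sig = ⟨2 | 1 1⟩
  P = {4,6}:  v_{4} + v_{6} = v_{8} + v_{9} — sig = ⟨2 | 1 1⟩
  P = {4,7}:  v_{4} + v_{7} = v_{3} + v_{9} — sig = ⟨2 | 1 1⟩
  P = {2,4}:  v_{2} + v_{4} = v_{1} + 2·v_{3} + v_{9} — sig = ⟨2 | 1 1 2⟩
  P = {1,4}:  v_{1} + v_{4} = v_{3} + 2·v_{9} — sig = ⟨2 | 1 2⟩
  P = {2,9}:  v_{2} + v_{9} = 2·v_{1} + v_{3} — sig = ⟨2 | 1 2⟩
  P = {4,5}:  v_{4} + v_{5} = v_{3} + 2·v_{8} — sig = ⟨2 | 1 2⟩
  P = {1,3,7}:  v_{1} + v_{3} + v_{7} = v_{2} — sig = ⟨3 | 1⟩
  P = {3,8,9}:  v_{3} + v_{8} + v_{9} = v_{4} — sig = ⟨3 | 1⟩

Signatures (|P|; sorted positive RHS coefficients), sorted:
[⟨2 | 0⟩, ⟨2 | 0⟩, ⟨2 | 0⟩, ⟨2 | 1⟩, ⟨2 | 1⟩, ⟨2 | 1⟩, ⟨2 | 1 1⟩, ⟨2 | 1 1⟩, ⟨2 | 1 1⟩, ⟨2 | 1 1⟩, ⟨2 | 1 1⟩, ⟨2 | 1 1 2⟩, ⟨2 | 1 2⟩, ⟨2 | 1 2⟩, ⟨2 | 1 2⟩, ⟨3 | 1⟩, ⟨3 | 1⟩]


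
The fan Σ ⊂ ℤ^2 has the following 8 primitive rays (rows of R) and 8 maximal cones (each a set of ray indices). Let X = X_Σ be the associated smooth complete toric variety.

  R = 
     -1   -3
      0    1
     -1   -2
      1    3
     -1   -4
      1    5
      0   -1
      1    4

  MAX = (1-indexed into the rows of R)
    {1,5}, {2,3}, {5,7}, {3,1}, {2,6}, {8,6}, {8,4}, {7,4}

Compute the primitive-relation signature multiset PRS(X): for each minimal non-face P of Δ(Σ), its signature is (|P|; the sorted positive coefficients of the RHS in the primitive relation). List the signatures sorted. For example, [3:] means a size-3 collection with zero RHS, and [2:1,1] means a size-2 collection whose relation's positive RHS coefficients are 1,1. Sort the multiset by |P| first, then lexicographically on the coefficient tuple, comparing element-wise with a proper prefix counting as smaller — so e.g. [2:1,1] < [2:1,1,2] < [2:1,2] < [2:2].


The 20 primitive collections of Σ (r=8, n=2):

  • {1,4}:  v_{1} + v_{4} = 0  →  sig = [2:]
  • {2,7}:  v_{2} + v_{7} = 0  →  sig = [2:]
  • {5,8}:  v_{5} + v_{8} = 0  →  sig = [2:]
  • {1,2}:  v_{1} + v_{2} = v_{3}  →  sig = [2:1]
  • {1,7}:  v_{1} + v_{7} = v_{5}  →  sig = [2:1]
  • {1,8}:  v_{1} + v_{8} = v_{2}  →  sig = [2:1]
  • {2,4}:  v_{2} + v_{4} = v_{8}  →  sig = [2:1]
  • {2,5}:  v_{2} + v_{5} = v_{1}  →  sig = [2:1]
  • {2,8}:  v_{2} + v_{8} = v_{6}  →  sig = [2:1]
  • {3,4}:  v_{3} + v_{4} = v_{2}  →  sig = [2:1]
  • {3,7}:  v_{3} + v_{7} = v_{1}  →  sig = [2:1]
  • {4,5}:  v_{4} + v_{5} = v_{7}  →  sig = [2:1]
  • {5,6}:  v_{5} + v_{6} = v_{2}  →  sig = [2:1]
  • {6,7}:  v_{6} + v_{7} = v_{8}  →  sig = [2:1]
  • {7,8}:  v_{7} + v_{8} = v_{4}  →  sig = [2:1]
  • {1,6}:  v_{1} + v_{6} = 2·v_{2}  →  sig = [2:2]
  • {3,5}:  v_{3} + v_{5} = 2·v_{1}  →  sig = [2:2]
  • {3,8}:  v_{3} + v_{8} = 2·v_{2}  →  sig = [2:2]
  • {4,6}:  v_{4} + v_{6} = 2·v_{8}  →  sig = [2:2]
  • {3,6}:  v_{3} + v_{6} = 3·v_{2}  →  sig = [2:3]

Sorted signature multiset PRS(X):
{ [2:] ×3,  [2:1] ×12,  [2:2] ×4,  [2:3] }


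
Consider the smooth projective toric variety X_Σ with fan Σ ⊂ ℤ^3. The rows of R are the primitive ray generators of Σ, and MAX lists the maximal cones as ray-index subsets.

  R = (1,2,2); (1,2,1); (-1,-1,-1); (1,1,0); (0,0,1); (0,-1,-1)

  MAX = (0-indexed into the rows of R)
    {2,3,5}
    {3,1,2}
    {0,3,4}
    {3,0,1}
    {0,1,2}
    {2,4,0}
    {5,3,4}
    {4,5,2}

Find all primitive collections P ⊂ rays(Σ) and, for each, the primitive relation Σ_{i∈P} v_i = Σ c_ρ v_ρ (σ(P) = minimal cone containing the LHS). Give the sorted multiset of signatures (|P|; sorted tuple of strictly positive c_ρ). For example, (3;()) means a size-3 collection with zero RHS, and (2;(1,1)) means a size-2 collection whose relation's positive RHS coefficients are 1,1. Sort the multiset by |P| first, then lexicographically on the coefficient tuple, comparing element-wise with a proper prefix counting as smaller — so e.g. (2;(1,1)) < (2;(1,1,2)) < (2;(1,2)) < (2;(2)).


The 5 primitive collections of Σ (r=6, n=3):

  P={1,4}:  v_{1} + v_{4} = v_{0}  ⟹  sig = (2;(1))
  P={1,5}:  v_{1} + v_{5} = v_{3}  ⟹  sig = (2;(1))
  P={0,5}:  v_{0} + v_{5} = v_{3} + v_{4}  ⟹  sig = (2;(1,1))
  P={2,3,4}:  v_{2} + v_{3} + v_{4} = 0  ⟹  sig = (3;())
  P={0,2,3}:  v_{0} + v_{2} + v_{3} = v_{1}  ⟹  sig = (3;(1))

Hence PRS(X_Σ) =
[(2;(1)), (2;(1)), (2;(1,1)), (3;()), (3;(1))]


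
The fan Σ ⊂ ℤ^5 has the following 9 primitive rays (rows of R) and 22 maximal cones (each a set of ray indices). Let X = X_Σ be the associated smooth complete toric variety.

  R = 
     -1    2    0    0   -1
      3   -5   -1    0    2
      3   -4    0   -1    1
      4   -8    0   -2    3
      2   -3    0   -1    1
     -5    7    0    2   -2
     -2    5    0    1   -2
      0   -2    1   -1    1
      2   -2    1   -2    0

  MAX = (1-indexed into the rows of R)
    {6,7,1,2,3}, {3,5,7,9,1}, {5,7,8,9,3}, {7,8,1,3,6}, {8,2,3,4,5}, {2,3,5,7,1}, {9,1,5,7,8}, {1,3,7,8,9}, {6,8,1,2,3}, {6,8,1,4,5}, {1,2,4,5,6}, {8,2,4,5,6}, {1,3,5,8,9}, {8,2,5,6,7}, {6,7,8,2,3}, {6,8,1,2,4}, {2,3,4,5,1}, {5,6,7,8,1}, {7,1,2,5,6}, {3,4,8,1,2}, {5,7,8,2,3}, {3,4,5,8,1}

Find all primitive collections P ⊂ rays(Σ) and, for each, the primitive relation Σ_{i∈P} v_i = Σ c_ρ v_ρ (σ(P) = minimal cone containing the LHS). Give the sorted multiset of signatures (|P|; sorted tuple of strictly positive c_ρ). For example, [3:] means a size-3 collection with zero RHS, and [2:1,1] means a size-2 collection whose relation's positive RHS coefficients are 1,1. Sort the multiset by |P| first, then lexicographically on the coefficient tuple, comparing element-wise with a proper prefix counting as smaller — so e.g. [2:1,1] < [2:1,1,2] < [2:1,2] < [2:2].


Σ has 9 primitive collections:

  {4,7}:  v_{4} + v_{7} = v_{5}  →  sig = [2:1]
  {2,9}:  v_{2} + v_{9} = v_{3} + v_{5}  →  sig = [2:1,1]
  {6,9}:  v_{6} + v_{9} = v_{1} + v_{7} + v_{8}  →  sig = [2:1,1,1]
  {4,9}:  v_{4} + v_{9} = v_{1} + v_{3} + 2·v_{5} + v_{8}  →  sig = [2:1,1,1,2]
  {3,5,6}:  v_{3} + v_{5} + v_{6} = 0  →  sig = [3:]
  {3,4,6}:  v_{3} + v_{4} + v_{6} = v_{1} + v_{2} + v_{8}  →  sig = [3:1,1,1]
  {1,2,7,8}:  v_{1} + v_{2} + v_{7} + v_{8} = 0  →  sig = [4:]
  {1,2,5,8}:  v_{1} + v_{2} + v_{5} + v_{8} = v_{4}  →  sig = [4:1]
  {1,3,5,7,8}:  v_{1} + v_{3} + v_{5} + v_{7} + v_{8} = v_{9}  →  sig = [5:1]

Hence PRS(X_Σ) =
    |P|=2: 4 collections, coeffs (1), (1,1), (1,1,1), (1,1,1,2)
    |P|=3: 2 collections, coeffs (), (1,1,1)
    |P|=4: 2 collections, coeffs (), (1)
    |P|=5: 1 collection, coeffs (1)


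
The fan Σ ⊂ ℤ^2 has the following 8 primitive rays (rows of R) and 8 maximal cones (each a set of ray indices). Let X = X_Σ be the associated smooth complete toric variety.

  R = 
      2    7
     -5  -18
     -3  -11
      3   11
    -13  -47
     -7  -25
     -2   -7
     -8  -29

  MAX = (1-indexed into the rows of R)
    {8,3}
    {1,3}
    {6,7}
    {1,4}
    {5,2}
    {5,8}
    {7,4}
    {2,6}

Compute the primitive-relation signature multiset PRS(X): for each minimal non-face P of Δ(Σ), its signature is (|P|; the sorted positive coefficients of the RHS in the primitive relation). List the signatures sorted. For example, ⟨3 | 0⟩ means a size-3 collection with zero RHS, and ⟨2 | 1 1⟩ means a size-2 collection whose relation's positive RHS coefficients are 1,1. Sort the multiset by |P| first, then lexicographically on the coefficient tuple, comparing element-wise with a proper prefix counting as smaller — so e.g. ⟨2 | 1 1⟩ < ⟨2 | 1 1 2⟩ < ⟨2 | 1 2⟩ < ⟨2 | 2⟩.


20 minimal non-faces of Δ(Σ) (on 8 rays):

  P = {1,7}:  v_{1} + v_{7} = 0  so sig = ⟨2 | 0⟩
  P = {3,4}:  v_{3} + v_{4} = 0  so sig = ⟨2 | 0⟩
  P = {1,2}:  v_{1} + v_{2} = v_{3}  so sig = ⟨2 | 1⟩
  P = {1,6}:  v_{1} + v_{6} = v_{2}  so sig = ⟨2 | 1⟩
  P = {2,3}:  v_{2} + v_{3} = v_{8}  so sig = ⟨2 | 1⟩
  P = {2,4}:  v_{2} + v_{4} = v_{7}  so sig = ⟨2 | 1⟩
  P = {2,7}:  v_{2} + v_{7} = v_{6}  so sig = ⟨2 | 1⟩
  P = {2,8}:  v_{2} + v_{8} = v_{5}  so sig = ⟨2 | 1⟩
  P = {3,7}:  v_{3} + v_{7} = v_{2}  so sig = ⟨2 | 1⟩
  P = {4,8}:  v_{4} + v_{8} = v_{2}  so sig = ⟨2 | 1⟩
  P = {1,5}:  v_{1} + v_{5} = v_{3} + v_{8}  so sig = ⟨2 | 1 1⟩
  P = {1,8}:  v_{1} + v_{8} = 2·v_{3}  so sig = ⟨2 | 2⟩
  P = {3,5}:  v_{3} + v_{5} = 2·v_{8}  so sig = ⟨2 | 2⟩
  P = {3,6}:  v_{3} + v_{6} = 2·v_{2}  so sig = ⟨2 | 2⟩
  P = {4,5}:  v_{4} + v_{5} = 2·v_{2}  so sig = ⟨2 | 2⟩
  P = {4,6}:  v_{4} + v_{6} = 2·v_{7}  so sig = ⟨2 | 2⟩
  P = {7,8}:  v_{7} + v_{8} = 2·v_{2}  so sig = ⟨2 | 2⟩
  P = {5,7}:  v_{5} + v_{7} = 3·v_{2}  so sig = ⟨2 | 3⟩
  P = {6,8}:  v_{6} + v_{8} = 3·v_{2}  so sig = ⟨2 | 3⟩
  P = {5,6}:  v_{5} + v_{6} = 4·v_{2}  so sig = ⟨2 | 4⟩

so the primitive-relation signature multiset is
    |P|=2: 20 collections, coeffs (), (), (1), (1), (1), (1), (1), (1), (1), (1), (1,1), (2), (2), (2), (2), (2), (2), (3), (3), (4)


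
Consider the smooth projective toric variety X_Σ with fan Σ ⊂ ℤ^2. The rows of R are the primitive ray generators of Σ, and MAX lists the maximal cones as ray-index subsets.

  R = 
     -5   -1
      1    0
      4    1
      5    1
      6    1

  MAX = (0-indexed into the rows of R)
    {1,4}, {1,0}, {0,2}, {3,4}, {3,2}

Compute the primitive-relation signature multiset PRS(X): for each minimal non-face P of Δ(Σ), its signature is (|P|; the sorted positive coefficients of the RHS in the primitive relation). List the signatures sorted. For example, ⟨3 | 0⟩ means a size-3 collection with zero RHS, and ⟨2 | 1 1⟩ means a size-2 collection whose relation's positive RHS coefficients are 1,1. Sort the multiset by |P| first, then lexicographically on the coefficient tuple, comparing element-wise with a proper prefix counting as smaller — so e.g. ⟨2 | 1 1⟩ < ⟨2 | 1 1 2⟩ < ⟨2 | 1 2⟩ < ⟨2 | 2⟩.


|primitive collections| = 5. Relations:

  {0,3}:  v_{0} + v_{3} = 0  ⇒ sig = ⟨2 | 0⟩
  {0,4}:  v_{0} + v_{4} = v_{1}  ⇒ sig = ⟨2 | 1⟩
  {1,2}:  v_{1} + v_{2} = v_{3}  ⇒ sig = ⟨2 | 1⟩
  {1,3}:  v_{1} + v_{3} = v_{4}  ⇒ sig = ⟨2 | 1⟩
  {2,4}:  v_{2} + v_{4} = 2·v_{3}  ⇒ sig = ⟨2 | 2⟩

Hence PRS(X_Σ) =
    |P|=2: 5 collections, coeffs (), (1), (1), (1), (2)


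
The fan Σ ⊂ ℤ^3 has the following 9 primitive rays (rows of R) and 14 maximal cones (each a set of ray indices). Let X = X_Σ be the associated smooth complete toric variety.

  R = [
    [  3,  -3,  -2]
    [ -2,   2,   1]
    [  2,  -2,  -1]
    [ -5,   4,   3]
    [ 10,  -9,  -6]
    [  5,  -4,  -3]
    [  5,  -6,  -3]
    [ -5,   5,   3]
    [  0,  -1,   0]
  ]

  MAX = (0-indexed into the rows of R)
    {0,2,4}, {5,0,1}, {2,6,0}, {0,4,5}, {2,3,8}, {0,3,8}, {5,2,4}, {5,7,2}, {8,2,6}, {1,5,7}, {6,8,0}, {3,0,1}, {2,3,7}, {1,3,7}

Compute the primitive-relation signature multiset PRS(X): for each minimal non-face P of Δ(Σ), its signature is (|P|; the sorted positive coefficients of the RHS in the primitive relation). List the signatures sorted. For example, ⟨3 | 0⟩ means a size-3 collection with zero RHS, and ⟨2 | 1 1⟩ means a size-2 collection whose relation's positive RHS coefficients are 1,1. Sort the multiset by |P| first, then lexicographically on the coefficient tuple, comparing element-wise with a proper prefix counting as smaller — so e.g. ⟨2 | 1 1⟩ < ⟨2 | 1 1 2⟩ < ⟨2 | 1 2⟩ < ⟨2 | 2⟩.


Minimal non-faces — 18 found among 9 rays, 14 max cones:

  P={1,2}:  v_{1} + v_{2} = 0  ⇒ sig = ⟨2 | 0⟩
  P={3,5}:  v_{3} + v_{5} = 0  ⇒ sig = ⟨2 | 0⟩
  P={0,7}:  v_{0} + v_{7} = v_{1}  ⇒ sig = ⟨2 | 1⟩
  P={4,7}:  v_{4} + v_{7} = v_{5}  ⇒ sig = ⟨2 | 1⟩
  P={6,7}:  v_{6} + v_{7} = v_{8}  ⇒ sig = ⟨2 | 1⟩
  P={7,8}:  v_{7} + v_{8} = v_{3}  ⇒ sig = ⟨2 | 1⟩
  P={1,4}:  v_{1} + v_{4} = v_{0} + v_{5}  ⇒ sig = ⟨2 | 1 1⟩
  P={1,6}:  v_{1} + v_{6} = v_{0} + v_{8}  ⇒ sig = ⟨2 | 1 1⟩
  P={1,8}:  v_{1} + v_{8} = v_{0} + v_{3}  ⇒ sig = ⟨2 | 1 1⟩
  P={3,4}:  v_{3} + v_{4} = v_{0} + v_{2}  ⇒ sig = ⟨2 | 1 1⟩
  P={5,8}:  v_{5} + v_{8} = v_{0} + v_{2}  ⇒ sig = ⟨2 | 1 1⟩
  P={3,6}:  v_{3} + v_{6} = 2·v_{8}  ⇒ sig = ⟨2 | 2⟩
  P={4,8}:  v_{4} + v_{8} = 2·v_{0} + 2·v_{2}  ⇒ sig = ⟨2 | 2 2⟩
  P={5,6}:  v_{5} + v_{6} = 2·v_{0} + 2·v_{2}  ⇒ sig = ⟨2 | 2 2⟩
  P={4,6}:  v_{4} + v_{6} = 3·v_{0} + 3·v_{2}  ⇒ sig = ⟨2 | 3 3⟩
  P={0,2,3}:  v_{0} + v_{2} + v_{3} = v_{8}  ⇒ sig = ⟨3 | 1⟩
  P={0,2,5}:  v_{0} + v_{2} + v_{5} = v_{4}  ⇒ sig = ⟨3 | 1⟩
  P={0,2,8}:  v_{0} + v_{2} + v_{8} = v_{6}  ⇒ sig = ⟨3 | 1⟩

so the primitive-relation signature multiset is
[⟨2 | 0⟩, ⟨2 | 0⟩, ⟨2 | 1⟩, ⟨2 | 1⟩, ⟨2 | 1⟩, ⟨2 | 1⟩, ⟨2 | 1 1⟩, ⟨2 | 1 1⟩, ⟨2 | 1 1⟩, ⟨2 | 1 1⟩, ⟨2 | 1 1⟩, ⟨2 | 2⟩, ⟨2 | 2 2⟩, ⟨2 | 2 2⟩, ⟨2 | 3 3⟩, ⟨3 | 1⟩, ⟨3 | 1⟩, ⟨3 | 1⟩]


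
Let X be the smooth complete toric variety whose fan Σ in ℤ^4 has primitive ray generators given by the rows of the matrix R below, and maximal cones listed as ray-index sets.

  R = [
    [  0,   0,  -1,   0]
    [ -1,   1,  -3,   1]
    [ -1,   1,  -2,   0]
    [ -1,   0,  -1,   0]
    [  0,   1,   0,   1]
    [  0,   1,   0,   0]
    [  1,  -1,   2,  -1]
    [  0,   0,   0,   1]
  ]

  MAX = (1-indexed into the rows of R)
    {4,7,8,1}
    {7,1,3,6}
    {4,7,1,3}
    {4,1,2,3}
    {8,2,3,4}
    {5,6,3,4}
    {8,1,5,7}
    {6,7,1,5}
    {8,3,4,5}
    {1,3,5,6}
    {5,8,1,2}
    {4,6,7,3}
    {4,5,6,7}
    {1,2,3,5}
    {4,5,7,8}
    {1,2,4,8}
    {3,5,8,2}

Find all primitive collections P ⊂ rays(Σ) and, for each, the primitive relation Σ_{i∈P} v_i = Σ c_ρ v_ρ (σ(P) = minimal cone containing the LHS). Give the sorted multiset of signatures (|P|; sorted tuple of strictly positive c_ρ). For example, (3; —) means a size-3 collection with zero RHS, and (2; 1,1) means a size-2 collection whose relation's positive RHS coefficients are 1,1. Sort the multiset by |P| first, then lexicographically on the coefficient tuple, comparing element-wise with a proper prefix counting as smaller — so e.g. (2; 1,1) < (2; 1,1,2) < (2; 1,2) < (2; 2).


Δ(Σ) — 8 vertices, 9 min non-faces:

  P = {2,7}:  v_{2} + v_{7} = v_{1}  so sig = (2; 1)
  P = {6,8}:  v_{6} + v_{8} = v_{5}  so sig = (2; 1)
  P = {2,6}:  v_{2} + v_{6} = v_{1} + v_{3} + v_{5}  so sig = (2; 1,1,1)
  P = {3,7,8}:  v_{3} + v_{7} + v_{8} = 0  so sig = (3; —)
  P = {1,3,8}:  v_{1} + v_{3} + v_{8} = v_{2}  so sig = (3; 1)
  P = {1,4,6}:  v_{1} + v_{4} + v_{6} = v_{3}  so sig = (3; 1)
  P = {3,5,7}:  v_{3} + v_{5} + v_{7} = v_{6}  so sig = (3; 1)
  P = {1,4,5}:  v_{1} + v_{4} + v_{5} = v_{3} + v_{8}  so sig = (3; 1,1)
  P = {2,4,5}:  v_{2} + v_{4} + v_{5} = 2·v_{3} + 2·v_{8}  so sig = (3; 2,2)

so the primitive-relation signature multiset is
{ (2; 1) ×2,  (2; 1,1,1),  (3; —),  (3; 1) ×3,  (3; 1,1),  (3; 2,2) }


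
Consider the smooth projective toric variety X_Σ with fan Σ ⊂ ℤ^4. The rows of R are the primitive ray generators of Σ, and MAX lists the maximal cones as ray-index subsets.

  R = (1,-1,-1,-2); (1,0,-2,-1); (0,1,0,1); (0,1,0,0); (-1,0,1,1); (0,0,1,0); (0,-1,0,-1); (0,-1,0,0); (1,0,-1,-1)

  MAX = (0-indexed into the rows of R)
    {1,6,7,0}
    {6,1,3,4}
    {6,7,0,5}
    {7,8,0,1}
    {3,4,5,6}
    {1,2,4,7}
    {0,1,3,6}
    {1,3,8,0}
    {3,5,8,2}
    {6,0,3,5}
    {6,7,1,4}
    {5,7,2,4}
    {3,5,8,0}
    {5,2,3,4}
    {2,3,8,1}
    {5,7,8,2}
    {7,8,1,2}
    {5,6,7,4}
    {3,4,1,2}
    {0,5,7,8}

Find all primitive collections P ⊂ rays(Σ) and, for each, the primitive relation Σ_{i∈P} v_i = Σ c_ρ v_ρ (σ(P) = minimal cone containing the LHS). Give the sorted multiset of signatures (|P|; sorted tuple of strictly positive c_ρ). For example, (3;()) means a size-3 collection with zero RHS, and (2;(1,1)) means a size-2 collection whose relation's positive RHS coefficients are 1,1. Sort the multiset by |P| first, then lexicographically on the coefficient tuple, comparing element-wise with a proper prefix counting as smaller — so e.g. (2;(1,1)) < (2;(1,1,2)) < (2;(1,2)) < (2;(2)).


7 collections generate NE(X_Σ); each relation:

  P = {2,6}:  v_{2} + v_{6} = 0 ; sig = (2;())
  P = {3,7}:  v_{3} + v_{7} = 0 ; sig = (2;())
  P = {4,8}:  v_{4} + v_{8} = 0 ; sig = (2;())
  P = {0,2}:  v_{0} + v_{2} = v_{8} ; sig = (2;(1))
  P = {0,4}:  v_{0} + v_{4} = v_{6} ; sig = (2;(1))
  P = {1,5}:  v_{1} + v_{5} = v_{8} ; sig = (2;(1))
  P = {6,8}:  v_{6} + v_{8} = v_{0} ; sig = (2;(1))

Sorted signature multiset PRS(X):
{ (2;()) ×3,  (2;(1)) ×4 }


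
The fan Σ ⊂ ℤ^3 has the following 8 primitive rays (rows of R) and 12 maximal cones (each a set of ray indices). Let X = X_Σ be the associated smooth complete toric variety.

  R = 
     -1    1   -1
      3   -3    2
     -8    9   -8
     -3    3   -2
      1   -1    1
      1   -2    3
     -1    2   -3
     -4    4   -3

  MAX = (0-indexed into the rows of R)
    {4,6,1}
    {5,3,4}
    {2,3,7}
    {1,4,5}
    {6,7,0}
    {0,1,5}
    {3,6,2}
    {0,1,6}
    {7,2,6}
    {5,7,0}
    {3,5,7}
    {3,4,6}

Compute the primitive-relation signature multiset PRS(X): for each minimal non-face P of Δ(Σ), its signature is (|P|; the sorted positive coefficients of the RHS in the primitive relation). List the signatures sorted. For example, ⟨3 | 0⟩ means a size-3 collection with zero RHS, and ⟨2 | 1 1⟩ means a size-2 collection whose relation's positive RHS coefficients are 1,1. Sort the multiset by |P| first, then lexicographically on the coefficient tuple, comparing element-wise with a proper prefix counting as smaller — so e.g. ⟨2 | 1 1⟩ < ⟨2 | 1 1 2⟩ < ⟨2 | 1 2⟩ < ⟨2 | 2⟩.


Δ(Σ) — 8 vertices, 11 min non-faces:

  {0,4}:  v_{0} + v_{4} = 0  ⇒ sig = ⟨2 | 0⟩
  {1,3}:  v_{1} + v_{3} = 0  ⇒ sig = ⟨2 | 0⟩
  {5,6}:  v_{5} + v_{6} = 0  ⇒ sig = ⟨2 | 0⟩
  {0,3}:  v_{0} + v_{3} = v_{7}  ⇒ sig = ⟨2 | 1⟩
  {1,7}:  v_{1} + v_{7} = v_{0}  ⇒ sig = ⟨2 | 1⟩
  {4,7}:  v_{4} + v_{7} = v_{3}  ⇒ sig = ⟨2 | 1⟩
  {1,2}:  v_{1} + v_{2} = v_{6} + v_{7}  ⇒ sig = ⟨2 | 1 1⟩
  {2,5}:  v_{2} + v_{5} = v_{3} + v_{7}  ⇒ sig = ⟨2 | 1 1⟩
  {0,2}:  v_{0} + v_{2} = v_{6} + 2·v_{7}  ⇒ sig = ⟨2 | 1 2⟩
  {2,4}:  v_{2} + v_{4} = 2·v_{3} + v_{6}  ⇒ sig = ⟨2 | 1 2⟩
  {3,6,7}:  v_{3} + v_{6} + v_{7} = v_{2}  ⇒ sig = ⟨3 | 1⟩

Signatures (|P|; sorted positive RHS coefficients), sorted:
    ⟨2 | 0⟩
    ⟨2 | 0⟩
    ⟨2 | 0⟩
    ⟨2 | 1⟩
    ⟨2 | 1⟩
    ⟨2 | 1⟩
    ⟨2 | 1 1⟩
    ⟨2 | 1 1⟩
    ⟨2 | 1 2⟩
    ⟨2 | 1 2⟩
    ⟨3 | 1⟩


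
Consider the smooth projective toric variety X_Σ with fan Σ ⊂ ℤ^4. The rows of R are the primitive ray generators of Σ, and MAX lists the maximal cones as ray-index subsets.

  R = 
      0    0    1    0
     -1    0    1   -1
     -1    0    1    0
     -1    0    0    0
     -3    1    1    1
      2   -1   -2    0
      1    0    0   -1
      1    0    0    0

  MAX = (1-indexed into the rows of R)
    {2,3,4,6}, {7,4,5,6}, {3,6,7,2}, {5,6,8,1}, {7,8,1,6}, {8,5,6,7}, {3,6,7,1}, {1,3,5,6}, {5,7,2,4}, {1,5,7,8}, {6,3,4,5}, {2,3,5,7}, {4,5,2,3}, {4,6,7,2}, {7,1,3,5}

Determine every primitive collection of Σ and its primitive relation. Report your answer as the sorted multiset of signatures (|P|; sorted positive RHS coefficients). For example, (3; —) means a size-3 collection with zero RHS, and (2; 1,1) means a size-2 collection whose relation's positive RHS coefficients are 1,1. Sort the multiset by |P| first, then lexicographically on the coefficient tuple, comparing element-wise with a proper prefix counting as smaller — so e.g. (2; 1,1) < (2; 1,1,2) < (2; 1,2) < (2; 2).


Primitive collections (9):

  P={4,8}:  v_{4} + v_{8} = 0 — sig = (2; —)
  P={1,4}:  v_{1} + v_{4} = v_{3} — sig = (2; 1)
  P={3,8}:  v_{3} + v_{8} = v_{1} — sig = (2; 1)
  P={2,8}:  v_{2} + v_{8} = v_{3} + v_{7} — sig = (2; 1,1)
  P={1,2}:  v_{1} + v_{2} = 2·v_{3} + v_{7} — sig = (2; 1,2)
  P={3,4,7}:  v_{3} + v_{4} + v_{7} = v_{2} — sig = (3; 1)
  P={2,5,6}:  v_{2} + v_{5} + v_{6} = 2·v_{4} — sig = (3; 2)
  P={1,5,6,7}:  v_{1} + v_{5} + v_{6} + v_{7} = 0 — sig = (4; —)
  P={3,5,6,7}:  v_{3} + v_{5} + v_{6} + v_{7} = v_{4} — sig = (4; 1)

so the primitive-relation signature multiset is
    |P|=2: 5 collections, coeffs (), (1), (1), (1,1), (1,2)
    |P|=3: 2 collections, coeffs (1), (2)
    |P|=4: 2 collections, coeffs (), (1)


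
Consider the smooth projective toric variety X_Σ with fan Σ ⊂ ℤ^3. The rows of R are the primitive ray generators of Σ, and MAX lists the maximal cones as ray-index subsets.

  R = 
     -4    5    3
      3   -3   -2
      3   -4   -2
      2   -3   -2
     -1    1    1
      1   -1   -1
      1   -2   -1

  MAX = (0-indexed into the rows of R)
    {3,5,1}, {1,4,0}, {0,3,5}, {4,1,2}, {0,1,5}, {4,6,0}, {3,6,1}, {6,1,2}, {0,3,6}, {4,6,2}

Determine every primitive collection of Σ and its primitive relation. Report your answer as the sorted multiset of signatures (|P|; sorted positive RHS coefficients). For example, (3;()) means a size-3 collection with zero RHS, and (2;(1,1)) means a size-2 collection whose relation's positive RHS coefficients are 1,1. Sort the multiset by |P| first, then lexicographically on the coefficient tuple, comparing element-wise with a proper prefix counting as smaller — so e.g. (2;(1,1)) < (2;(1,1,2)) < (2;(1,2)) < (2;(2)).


Primitive collections (9):

  {4,5}:  v_{4} + v_{5} = 0  so sig = (2;())
  {0,2}:  v_{0} + v_{2} = v_{4}  so sig = (2;(1))
  {3,4}:  v_{3} + v_{4} = v_{6}  so sig = (2;(1))
  {5,6}:  v_{5} + v_{6} = v_{3}  so sig = (2;(1))
  {2,5}:  v_{2} + v_{5} = v_{1} + v_{6}  so sig = (2;(1,1))
  {2,3}:  v_{2} + v_{3} = v_{1} + 2·v_{6}  so sig = (2;(1,2))
  {0,1,6}:  v_{0} + v_{1} + v_{6} = 0  so sig = (3;())
  {0,1,3}:  v_{0} + v_{1} + v_{3} = v_{5}  so sig = (3;(1))
  {1,4,6}:  v_{1} + v_{4} + v_{6} = v_{2}  so sig = (3;(1))

Sorted signature multiset PRS(X):
    (2;())
    (2;(1))
    (2;(1))
    (2;(1))
    (2;(1,1))
    (2;(1,2))
    (3;())
    (3;(1))
    (3;(1))
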